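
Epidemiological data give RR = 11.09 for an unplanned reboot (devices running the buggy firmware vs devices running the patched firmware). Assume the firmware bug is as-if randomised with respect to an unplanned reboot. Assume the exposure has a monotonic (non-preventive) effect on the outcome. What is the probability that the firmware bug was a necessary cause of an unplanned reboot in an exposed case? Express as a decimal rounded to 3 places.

Under exogeneity and monotonicity, PN = (RR − 1) / RR = 1 − 1/RR.
PN = (11.09 − 1) / 11.09 = 10.09 / 11.09 ≈ 0.9098

PN ≈ 0.910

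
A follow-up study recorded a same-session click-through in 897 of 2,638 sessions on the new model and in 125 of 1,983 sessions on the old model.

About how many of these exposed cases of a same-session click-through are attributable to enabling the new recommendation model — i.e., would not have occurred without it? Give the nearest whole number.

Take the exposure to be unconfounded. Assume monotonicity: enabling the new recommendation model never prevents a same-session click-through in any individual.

about 731 cases

p₁ = P(outcome | exposed) = 897/2638 = 0.34003
p₀ = P(outcome | unexposed) = 125/1983 = 0.063036
PN = (p₁ − p₀)/p₁ = (0.34003 − 0.063036) / 0.34003 ≈ 0.81462.
Attributable cases ≈ PN × (exposed cases) = 0.81462 × 897 ≈ 730.71.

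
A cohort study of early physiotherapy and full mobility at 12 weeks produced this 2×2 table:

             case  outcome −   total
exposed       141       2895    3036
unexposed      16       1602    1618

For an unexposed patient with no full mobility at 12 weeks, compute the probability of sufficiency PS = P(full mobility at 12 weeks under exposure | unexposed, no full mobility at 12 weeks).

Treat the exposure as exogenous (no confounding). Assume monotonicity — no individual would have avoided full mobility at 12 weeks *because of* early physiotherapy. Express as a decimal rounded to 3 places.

p₁ = P(outcome | exposed) = 141/3036 = 0.046443
p₀ = P(outcome | unexposed) = 16/1618 = 0.0098888
Under exogeneity and monotonicity, PS = (p₁ − p₀)/(1 − p₀).
PS = (0.046443 − 0.0098888) / 0.99011 ≈ 0.0369

PS ≈ 0.037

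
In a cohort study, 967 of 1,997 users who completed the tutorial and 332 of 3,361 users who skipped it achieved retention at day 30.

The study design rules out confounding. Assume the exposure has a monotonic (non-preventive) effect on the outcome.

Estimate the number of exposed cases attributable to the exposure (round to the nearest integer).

about 770 cases

p₁ = P(outcome | exposed) = 967/1997 = 0.48423
p₀ = P(outcome | unexposed) = 332/3361 = 0.09878
PN = (p₁ − p₀)/p₁ = (0.48423 − 0.09878) / 0.48423 ≈ 0.79600.
Attributable cases ≈ PN × (exposed cases) = 0.79600 × 967 ≈ 769.74.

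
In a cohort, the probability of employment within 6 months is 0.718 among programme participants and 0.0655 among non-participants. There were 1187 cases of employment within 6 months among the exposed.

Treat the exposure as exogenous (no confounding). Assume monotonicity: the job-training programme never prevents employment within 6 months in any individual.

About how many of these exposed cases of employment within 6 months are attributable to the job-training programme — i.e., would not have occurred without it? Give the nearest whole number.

Let p₁ = 0.718, p₀ = 0.0655.
PN = (p₁ − p₀)/p₁ = (0.718 − 0.0655) / 0.718 ≈ 0.90877.
Attributable cases ≈ PN × (exposed cases) = 0.90877 × 1187 ≈ 1078.72.

about 1079 cases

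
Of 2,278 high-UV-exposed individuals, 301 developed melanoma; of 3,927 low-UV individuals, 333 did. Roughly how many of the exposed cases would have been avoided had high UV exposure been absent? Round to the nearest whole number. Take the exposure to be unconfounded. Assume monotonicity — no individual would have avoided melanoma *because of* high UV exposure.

about 108 cases

p₁ = P(outcome | exposed) = 301/2278 = 0.13213
p₀ = P(outcome | unexposed) = 333/3927 = 0.084798
PN = (p₁ − p₀)/p₁ = (0.13213 − 0.084798) / 0.13213 ≈ 0.35824.
Attributable cases ≈ PN × (exposed cases) = 0.35824 × 301 ≈ 107.83.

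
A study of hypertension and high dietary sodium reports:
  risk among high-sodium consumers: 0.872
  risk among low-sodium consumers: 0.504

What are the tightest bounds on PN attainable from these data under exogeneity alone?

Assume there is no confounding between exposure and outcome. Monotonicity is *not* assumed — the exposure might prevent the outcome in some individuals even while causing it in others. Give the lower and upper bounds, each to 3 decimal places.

Let p₁ = 0.872, p₀ = 0.504.
Under exogeneity alone the bounds on PN are max{0,(p₁−p₀)/p₁} ≤ PN ≤ min{1,(1−p₀)/p₁}.
  lower = (p₁ − p₀)/p₁ = 0.368 / 0.872 ≈ 0.4220
  upper = min{1, (1 − p₀)/p₁} = 0.496 / 0.872 ≈ 0.5688

0.422 ≤ PN ≤ 0.569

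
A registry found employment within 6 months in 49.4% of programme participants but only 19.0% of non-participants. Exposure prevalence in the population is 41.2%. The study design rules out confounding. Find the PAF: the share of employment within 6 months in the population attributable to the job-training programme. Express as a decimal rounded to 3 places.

PAF ≈ 0.397

p₁ = 0.494, p₀ = 0.19.
Overall risk P(Y=1) = π·p₁ + (1−π)·p₀ = 0.412×0.494 + 0.588×0.19 = 0.31525.
Under exogeneity, PAF = [P(Y=1) − p₀] / P(Y=1).
PAF = (0.31525 − 0.19) / 0.31525 ≈ 0.3973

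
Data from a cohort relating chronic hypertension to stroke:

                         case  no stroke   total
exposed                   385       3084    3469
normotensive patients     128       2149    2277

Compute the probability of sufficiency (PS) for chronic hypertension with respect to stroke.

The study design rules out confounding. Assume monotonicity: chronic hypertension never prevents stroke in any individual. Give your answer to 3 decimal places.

PS ≈ 0.058

p₁ = P(outcome | exposed) = 385/3469 = 0.11098
p₀ = P(outcome | unexposed) = 128/2277 = 0.056214
Under exogeneity and monotonicity, PS = (p₁ − p₀)/(1 − p₀).
PS = (0.11098 − 0.056214) / 0.94379 ≈ 0.0580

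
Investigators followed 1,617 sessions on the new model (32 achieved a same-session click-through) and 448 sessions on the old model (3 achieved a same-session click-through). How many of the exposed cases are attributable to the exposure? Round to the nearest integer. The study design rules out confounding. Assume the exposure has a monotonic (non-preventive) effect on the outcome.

about 21 cases

p₁ = P(outcome | exposed) = 32/1617 = 0.01979
p₀ = P(outcome | unexposed) = 3/448 = 0.0066964
PN = (p₁ − p₀)/p₁ = (0.01979 − 0.0066964) / 0.01979 ≈ 0.66162.
Attributable cases ≈ PN × (exposed cases) = 0.66162 × 32 ≈ 21.17.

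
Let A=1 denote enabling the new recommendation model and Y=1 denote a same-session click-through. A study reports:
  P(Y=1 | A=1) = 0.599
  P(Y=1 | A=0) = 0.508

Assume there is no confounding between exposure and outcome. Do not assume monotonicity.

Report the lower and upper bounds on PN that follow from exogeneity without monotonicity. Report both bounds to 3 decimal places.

0.152 ≤ PN ≤ 0.821

Let p₁ = 0.599, p₀ = 0.508.
Under exogeneity alone the bounds on PN are max{0,(p₁−p₀)/p₁} ≤ PN ≤ min{1,(1−p₀)/p₁}.
  lower = (p₁ − p₀)/p₁ = 0.091 / 0.599 ≈ 0.1519
  upper = min{1, (1 − p₀)/p₁} = 0.492 / 0.599 ≈ 0.8214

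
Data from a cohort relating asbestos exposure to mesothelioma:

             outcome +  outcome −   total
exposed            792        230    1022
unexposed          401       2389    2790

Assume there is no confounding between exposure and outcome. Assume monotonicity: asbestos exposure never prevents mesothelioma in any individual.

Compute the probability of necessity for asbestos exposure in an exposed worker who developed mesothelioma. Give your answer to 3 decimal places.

PN ≈ 0.815

p₁ = P(outcome | exposed) = 792/1022 = 0.77495
p₀ = P(outcome | unexposed) = 401/2790 = 0.14373
Under exogeneity and monotonicity, PN = (p₁ − p₀)/p₁.
PN = (0.77495 − 0.14373) / 0.77495 ≈ 0.8145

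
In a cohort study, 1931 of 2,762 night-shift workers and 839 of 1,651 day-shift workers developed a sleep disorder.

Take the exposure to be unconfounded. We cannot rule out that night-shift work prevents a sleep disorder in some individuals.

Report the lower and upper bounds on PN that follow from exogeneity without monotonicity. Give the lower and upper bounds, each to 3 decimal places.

p₁ = P(outcome | exposed) = 1931/2762 = 0.69913
p₀ = P(outcome | unexposed) = 839/1651 = 0.50818
Under exogeneity alone the bounds on PN are max{0,(p₁−p₀)/p₁} ≤ PN ≤ min{1,(1−p₀)/p₁}.
  lower = (p₁ − p₀)/p₁ = 0.19095 / 0.69913 ≈ 0.2731
  upper = min{1, (1 − p₀)/p₁} = 0.49182 / 0.69913 ≈ 0.7035

0.273 ≤ PN ≤ 0.703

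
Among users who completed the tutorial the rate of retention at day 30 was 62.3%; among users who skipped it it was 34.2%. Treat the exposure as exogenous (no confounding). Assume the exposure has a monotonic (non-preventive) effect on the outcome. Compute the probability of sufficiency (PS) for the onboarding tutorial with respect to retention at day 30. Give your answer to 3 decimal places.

p₁ = 0.623, p₀ = 0.342.
Under exogeneity and monotonicity, PS = (p₁ − p₀) / (1 − p₀).
PS = (0.623 − 0.342) / (1 − 0.342) = 0.281 / 0.658 ≈ 0.4271

PS ≈ 0.427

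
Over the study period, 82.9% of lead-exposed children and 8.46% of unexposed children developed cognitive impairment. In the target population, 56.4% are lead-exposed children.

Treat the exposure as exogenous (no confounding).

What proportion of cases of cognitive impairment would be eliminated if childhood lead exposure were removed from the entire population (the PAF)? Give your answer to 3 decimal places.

p₁ = 0.829, p₀ = 0.0846.
Overall risk P(Y=1) = π·p₁ + (1−π)·p₀ = 0.564×0.829 + 0.436×0.0846 = 0.50444.
Under exogeneity, PAF = [P(Y=1) − p₀] / P(Y=1).
PAF = (0.50444 − 0.0846) / 0.50444 ≈ 0.8323

PAF ≈ 0.832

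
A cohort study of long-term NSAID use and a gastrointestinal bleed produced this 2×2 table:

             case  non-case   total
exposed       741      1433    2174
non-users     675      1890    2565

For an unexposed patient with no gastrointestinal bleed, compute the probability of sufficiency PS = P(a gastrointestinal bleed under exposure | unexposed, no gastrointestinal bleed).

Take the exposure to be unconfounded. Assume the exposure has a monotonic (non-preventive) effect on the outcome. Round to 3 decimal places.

p₁ = P(outcome | exposed) = 741/2174 = 0.34085
p₀ = P(outcome | unexposed) = 675/2565 = 0.26316
Under exogeneity and monotonicity, PS = (p₁ − p₀)/(1 − p₀).
PS = (0.34085 − 0.26316) / 0.73684 ≈ 0.1054

PS ≈ 0.105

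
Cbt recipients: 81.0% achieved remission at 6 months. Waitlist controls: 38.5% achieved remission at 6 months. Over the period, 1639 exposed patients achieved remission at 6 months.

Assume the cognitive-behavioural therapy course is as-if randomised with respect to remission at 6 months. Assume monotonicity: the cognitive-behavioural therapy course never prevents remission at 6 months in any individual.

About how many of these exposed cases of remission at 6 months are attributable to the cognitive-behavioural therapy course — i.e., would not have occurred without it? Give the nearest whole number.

p₁ = 0.81, p₀ = 0.385.
PN = (p₁ − p₀)/p₁ = (0.81 − 0.385) / 0.81 ≈ 0.52469.
Attributable cases ≈ PN × (exposed cases) = 0.52469 × 1639 ≈ 859.97.

about 860 cases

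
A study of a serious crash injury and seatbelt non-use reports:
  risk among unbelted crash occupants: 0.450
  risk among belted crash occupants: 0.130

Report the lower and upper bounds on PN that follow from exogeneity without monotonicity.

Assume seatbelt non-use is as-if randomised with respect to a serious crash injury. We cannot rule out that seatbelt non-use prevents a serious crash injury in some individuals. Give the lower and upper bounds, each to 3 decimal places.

0.711 ≤ PN ≤ 1.000

Let p₁ = 0.45, p₀ = 0.13.
Under exogeneity alone the bounds on PN are max{0,(p₁−p₀)/p₁} ≤ PN ≤ min{1,(1−p₀)/p₁}.
  lower = (p₁ − p₀)/p₁ = 0.32 / 0.45 ≈ 0.7111
  upper = min{1, (1 − p₀)/p₁} = 0.87 / 0.45 ≈ 1.9333 → capped at 1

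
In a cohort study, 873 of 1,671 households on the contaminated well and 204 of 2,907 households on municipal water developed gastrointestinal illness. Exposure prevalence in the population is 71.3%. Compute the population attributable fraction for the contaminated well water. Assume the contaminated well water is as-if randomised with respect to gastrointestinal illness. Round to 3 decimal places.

PAF ≈ 0.821

p₁ = P(outcome | exposed) = 873/1671 = 0.52244
p₀ = P(outcome | unexposed) = 204/2907 = 0.070175
Overall risk P(Y=1) = π·p₁ + (1−π)·p₀ = 0.713×0.52244 + 0.287×0.070175 = 0.39264.
Under exogeneity, PAF = [P(Y=1) − p₀] / P(Y=1).
PAF = (0.39264 − 0.070175) / 0.39264 ≈ 0.8213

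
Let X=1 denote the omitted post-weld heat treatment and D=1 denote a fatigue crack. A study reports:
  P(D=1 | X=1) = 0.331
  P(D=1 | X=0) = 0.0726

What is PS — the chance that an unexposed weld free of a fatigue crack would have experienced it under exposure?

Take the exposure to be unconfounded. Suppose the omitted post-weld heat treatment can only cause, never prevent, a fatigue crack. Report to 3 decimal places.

PS ≈ 0.279

Let p₁ = 0.331, p₀ = 0.0726.
Under exogeneity and monotonicity, PS = (p₁ − p₀) / (1 − p₀).
PS = (0.331 − 0.0726) / (1 − 0.0726) = 0.2584 / 0.9274 ≈ 0.2786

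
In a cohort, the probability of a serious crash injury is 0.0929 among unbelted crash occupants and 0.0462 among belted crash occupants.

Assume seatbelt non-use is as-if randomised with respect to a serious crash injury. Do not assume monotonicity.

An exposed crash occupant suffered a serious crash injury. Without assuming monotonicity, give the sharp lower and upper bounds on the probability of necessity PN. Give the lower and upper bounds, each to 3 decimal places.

0.503 ≤ PN ≤ 1.000

Let p₁ = 0.0929, p₀ = 0.0462.
Under exogeneity alone the bounds on PN are max{0,(p₁−p₀)/p₁} ≤ PN ≤ min{1,(1−p₀)/p₁}.
  lower = (p₁ − p₀)/p₁ = 0.0467 / 0.0929 ≈ 0.5027
  upper = min{1, (1 − p₀)/p₁} = 0.9538 / 0.0929 ≈ 10.2670 → capped at 1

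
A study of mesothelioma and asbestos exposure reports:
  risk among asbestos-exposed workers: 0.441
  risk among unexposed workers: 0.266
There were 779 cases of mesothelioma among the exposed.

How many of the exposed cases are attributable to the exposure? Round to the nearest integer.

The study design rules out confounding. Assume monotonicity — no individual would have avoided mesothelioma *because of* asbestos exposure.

about 309 cases

Let p₁ = 0.441, p₀ = 0.266.
PN = (p₁ − p₀)/p₁ = (0.441 − 0.266) / 0.441 ≈ 0.39683.
Attributable cases ≈ PN × (exposed cases) = 0.39683 × 779 ≈ 309.13.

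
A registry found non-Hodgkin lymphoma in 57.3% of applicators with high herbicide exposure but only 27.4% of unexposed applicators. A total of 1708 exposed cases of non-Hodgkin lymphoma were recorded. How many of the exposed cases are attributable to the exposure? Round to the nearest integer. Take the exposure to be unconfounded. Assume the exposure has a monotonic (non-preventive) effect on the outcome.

about 891 cases

p₁ = 0.573, p₀ = 0.274.
PN = (p₁ − p₀)/p₁ = (0.573 − 0.274) / 0.573 ≈ 0.52182.
Attributable cases ≈ PN × (exposed cases) = 0.52182 × 1708 ≈ 891.26.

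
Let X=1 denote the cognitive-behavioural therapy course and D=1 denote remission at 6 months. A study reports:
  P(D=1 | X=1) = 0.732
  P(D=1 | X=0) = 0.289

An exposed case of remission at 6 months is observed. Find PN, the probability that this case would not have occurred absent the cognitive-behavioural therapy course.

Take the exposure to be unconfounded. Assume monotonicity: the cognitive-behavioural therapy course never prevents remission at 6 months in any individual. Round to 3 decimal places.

PN ≈ 0.605

Let p₁ = 0.732, p₀ = 0.289.
Under exogeneity and monotonicity, PN = (p₁ − p₀) / p₁.
PN = (0.732 − 0.289) / 0.732 = 0.443 / 0.732 ≈ 0.6052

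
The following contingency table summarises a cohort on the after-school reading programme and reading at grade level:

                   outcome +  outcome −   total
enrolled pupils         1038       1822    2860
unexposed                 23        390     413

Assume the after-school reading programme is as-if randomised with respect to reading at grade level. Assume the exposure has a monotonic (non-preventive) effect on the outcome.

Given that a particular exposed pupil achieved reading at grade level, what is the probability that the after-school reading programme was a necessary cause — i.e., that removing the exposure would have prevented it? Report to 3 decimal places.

PN ≈ 0.847

p₁ = P(outcome | exposed) = 1038/2860 = 0.36294
p₀ = P(outcome | unexposed) = 23/413 = 0.05569
Under exogeneity and monotonicity, PN = (p₁ − p₀) / p₁.
PN = (0.36294 − 0.05569) / 0.36294 = 0.30725 / 0.36294 ≈ 0.8466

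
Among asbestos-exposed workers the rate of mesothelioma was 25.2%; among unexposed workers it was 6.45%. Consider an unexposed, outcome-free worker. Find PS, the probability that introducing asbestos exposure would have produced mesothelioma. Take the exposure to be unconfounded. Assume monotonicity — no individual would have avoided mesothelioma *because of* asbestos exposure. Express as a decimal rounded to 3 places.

PS ≈ 0.200

p₁ = 0.252, p₀ = 0.0645.
Under exogeneity and monotonicity, PS = (p₁ − p₀) / (1 − p₀).
PS = (0.252 − 0.0645) / (1 − 0.0645) = 0.1875 / 0.9355 ≈ 0.2004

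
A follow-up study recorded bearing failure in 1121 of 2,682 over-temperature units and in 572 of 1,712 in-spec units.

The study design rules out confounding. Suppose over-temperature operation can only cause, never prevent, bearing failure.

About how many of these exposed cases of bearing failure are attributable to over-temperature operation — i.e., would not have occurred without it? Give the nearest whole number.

p₁ = P(outcome | exposed) = 1121/2682 = 0.41797
p₀ = P(outcome | unexposed) = 572/1712 = 0.33411
PN = (p₁ − p₀)/p₁ = (0.41797 − 0.33411) / 0.41797 ≈ 0.20063.
Attributable cases ≈ PN × (exposed cases) = 0.20063 × 1121 ≈ 224.91.

about 225 cases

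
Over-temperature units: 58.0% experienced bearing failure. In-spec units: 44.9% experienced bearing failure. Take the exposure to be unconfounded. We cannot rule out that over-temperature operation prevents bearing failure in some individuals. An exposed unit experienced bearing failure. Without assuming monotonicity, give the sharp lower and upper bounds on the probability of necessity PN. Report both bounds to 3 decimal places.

0.226 ≤ PN ≤ 0.950

p₁ = 0.58, p₀ = 0.449.
Under exogeneity alone the bounds on PN are max{0,(p₁−p₀)/p₁} ≤ PN ≤ min{1,(1−p₀)/p₁}.
  lower = (p₁ − p₀)/p₁ = 0.131 / 0.58 ≈ 0.2259
  upper = min{1, (1 − p₀)/p₁} = 0.551 / 0.58 ≈ 0.9500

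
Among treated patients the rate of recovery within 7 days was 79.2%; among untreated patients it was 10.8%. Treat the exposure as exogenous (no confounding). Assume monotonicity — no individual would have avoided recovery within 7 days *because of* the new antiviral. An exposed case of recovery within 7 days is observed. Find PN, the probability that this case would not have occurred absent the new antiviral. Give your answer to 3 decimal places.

PN ≈ 0.864

p₁ = 0.792, p₀ = 0.108.
Under exogeneity and monotonicity, PN = (p₁ − p₀) / p₁.
PN = (0.792 − 0.108) / 0.792 = 0.684 / 0.792 ≈ 0.8636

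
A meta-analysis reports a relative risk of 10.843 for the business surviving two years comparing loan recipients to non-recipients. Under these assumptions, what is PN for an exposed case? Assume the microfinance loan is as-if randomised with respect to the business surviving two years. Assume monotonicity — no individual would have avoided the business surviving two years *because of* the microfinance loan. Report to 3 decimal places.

Under exogeneity and monotonicity, PN = (RR − 1) / RR = 1 − 1/RR.
PN = (10.843 − 1) / 10.843 = 9.843 / 10.843 ≈ 0.9078

PN ≈ 0.908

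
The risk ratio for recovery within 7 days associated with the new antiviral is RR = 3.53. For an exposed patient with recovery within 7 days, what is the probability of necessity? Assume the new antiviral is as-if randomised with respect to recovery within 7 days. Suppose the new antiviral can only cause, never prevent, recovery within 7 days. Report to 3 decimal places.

Under exogeneity and monotonicity, PN = (RR − 1) / RR = 1 − 1/RR.
PN = (3.53 − 1) / 3.53 = 2.53 / 3.53 ≈ 0.7167

PN ≈ 0.717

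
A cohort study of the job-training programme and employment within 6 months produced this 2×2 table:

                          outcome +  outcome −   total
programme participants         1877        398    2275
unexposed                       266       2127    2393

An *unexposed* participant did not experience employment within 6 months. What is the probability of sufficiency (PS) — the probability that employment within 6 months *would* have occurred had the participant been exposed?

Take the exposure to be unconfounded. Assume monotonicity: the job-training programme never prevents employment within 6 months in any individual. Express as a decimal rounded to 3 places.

PS ≈ 0.803

p₁ = P(outcome | exposed) = 1877/2275 = 0.82505
p₀ = P(outcome | unexposed) = 266/2393 = 0.11116
Under exogeneity and monotonicity, PS = (p₁ − p₀) / (1 − p₀).
PS = (0.82505 − 0.11116) / (1 − 0.11116) = 0.7139 / 0.88884 ≈ 0.8032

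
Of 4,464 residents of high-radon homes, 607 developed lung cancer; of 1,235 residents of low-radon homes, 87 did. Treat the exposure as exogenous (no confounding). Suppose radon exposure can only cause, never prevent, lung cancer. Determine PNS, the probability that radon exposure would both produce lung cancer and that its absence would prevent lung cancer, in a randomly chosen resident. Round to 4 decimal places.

p₁ = P(outcome | exposed) = 607/4464 = 0.13598
p₀ = P(outcome | unexposed) = 87/1235 = 0.070445
Under exogeneity and monotonicity, PNS = p₁ − p₀.
PNS = 0.13598 − 0.070445 = 0.065531

PNS ≈ 0.0655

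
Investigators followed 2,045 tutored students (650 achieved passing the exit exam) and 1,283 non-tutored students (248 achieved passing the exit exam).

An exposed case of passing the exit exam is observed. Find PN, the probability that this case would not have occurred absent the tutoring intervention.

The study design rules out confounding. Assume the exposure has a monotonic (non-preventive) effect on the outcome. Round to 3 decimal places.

PN ≈ 0.392

p₁ = P(outcome | exposed) = 650/2045 = 0.31785
p₀ = P(outcome | unexposed) = 248/1283 = 0.1933
Under exogeneity and monotonicity, PN = (p₁ − p₀) / p₁.
PN = (0.31785 − 0.1933) / 0.31785 = 0.12455 / 0.31785 ≈ 0.3919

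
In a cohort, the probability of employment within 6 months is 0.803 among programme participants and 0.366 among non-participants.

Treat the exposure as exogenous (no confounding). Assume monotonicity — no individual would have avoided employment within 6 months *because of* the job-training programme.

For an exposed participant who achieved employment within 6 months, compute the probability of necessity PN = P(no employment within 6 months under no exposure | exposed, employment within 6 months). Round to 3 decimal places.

Let p₁ = 0.803, p₀ = 0.366.
Under exogeneity and monotonicity, PN = (p₁ − p₀) / p₁.
PN = (0.803 − 0.366) / 0.803 = 0.437 / 0.803 ≈ 0.5442

PN ≈ 0.544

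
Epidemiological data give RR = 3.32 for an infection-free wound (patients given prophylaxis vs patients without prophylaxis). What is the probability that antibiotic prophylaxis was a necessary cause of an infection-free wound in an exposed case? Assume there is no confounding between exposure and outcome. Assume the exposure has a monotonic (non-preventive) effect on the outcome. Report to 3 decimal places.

Under exogeneity and monotonicity, PN = (RR − 1) / RR = 1 − 1/RR.
PN = (3.32 − 1) / 3.32 = 2.32 / 3.32 ≈ 0.6988

PN ≈ 0.699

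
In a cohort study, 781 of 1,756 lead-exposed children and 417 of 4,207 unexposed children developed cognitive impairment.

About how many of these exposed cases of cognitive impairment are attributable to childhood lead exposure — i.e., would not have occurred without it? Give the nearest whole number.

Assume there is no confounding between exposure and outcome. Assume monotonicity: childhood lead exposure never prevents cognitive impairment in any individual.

about 607 cases

p₁ = P(outcome | exposed) = 781/1756 = 0.44476
p₀ = P(outcome | unexposed) = 417/4207 = 0.099121
PN = (p₁ − p₀)/p₁ = (0.44476 − 0.099121) / 0.44476 ≈ 0.77714.
Attributable cases ≈ PN × (exposed cases) = 0.77714 × 781 ≈ 606.94.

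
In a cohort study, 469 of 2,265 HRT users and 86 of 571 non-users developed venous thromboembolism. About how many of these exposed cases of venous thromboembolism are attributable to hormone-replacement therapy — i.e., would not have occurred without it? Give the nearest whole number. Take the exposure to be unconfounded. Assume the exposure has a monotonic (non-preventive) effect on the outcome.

p₁ = P(outcome | exposed) = 469/2265 = 0.20706
p₀ = P(outcome | unexposed) = 86/571 = 0.15061
PN = (p₁ − p₀)/p₁ = (0.20706 − 0.15061) / 0.20706 ≈ 0.27263.
Attributable cases ≈ PN × (exposed cases) = 0.27263 × 469 ≈ 127.86.

about 128 cases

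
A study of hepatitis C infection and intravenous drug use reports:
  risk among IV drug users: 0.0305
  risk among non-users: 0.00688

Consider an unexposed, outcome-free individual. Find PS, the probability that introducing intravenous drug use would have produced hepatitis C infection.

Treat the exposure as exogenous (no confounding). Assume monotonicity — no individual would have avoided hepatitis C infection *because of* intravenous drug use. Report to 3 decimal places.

Let p₁ = 0.0305, p₀ = 0.00688.
Under exogeneity and monotonicity, PS = (p₁ − p₀) / (1 − p₀).
PS = (0.0305 − 0.00688) / (1 − 0.00688) = 0.02362 / 0.99312 ≈ 0.0238

PS ≈ 0.024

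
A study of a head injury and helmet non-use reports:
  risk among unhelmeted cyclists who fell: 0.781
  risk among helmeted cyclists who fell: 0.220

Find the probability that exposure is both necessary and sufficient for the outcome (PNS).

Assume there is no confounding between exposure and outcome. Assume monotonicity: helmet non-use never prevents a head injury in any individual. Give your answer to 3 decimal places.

Let p₁ = 0.781, p₀ = 0.22.
Under exogeneity and monotonicity, PNS = p₁ − p₀.
PNS = 0.781 − 0.22 = 0.561

PNS ≈ 0.561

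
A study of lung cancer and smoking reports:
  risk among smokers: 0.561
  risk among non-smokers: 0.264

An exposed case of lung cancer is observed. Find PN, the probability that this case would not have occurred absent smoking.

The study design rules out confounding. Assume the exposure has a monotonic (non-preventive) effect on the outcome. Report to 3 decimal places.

Let p₁ = 0.561, p₀ = 0.264.
Under exogeneity and monotonicity, PN = (p₁ − p₀) / p₁.
PN = (0.561 − 0.264) / 0.561 = 0.297 / 0.561 ≈ 0.5294

PN ≈ 0.529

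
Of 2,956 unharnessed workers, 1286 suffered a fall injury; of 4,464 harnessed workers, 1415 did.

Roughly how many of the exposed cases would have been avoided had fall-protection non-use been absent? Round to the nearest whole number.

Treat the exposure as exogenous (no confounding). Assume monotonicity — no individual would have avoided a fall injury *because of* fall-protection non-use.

p₁ = P(outcome | exposed) = 1286/2956 = 0.43505
p₀ = P(outcome | unexposed) = 1415/4464 = 0.31698
PN = (p₁ − p₀)/p₁ = (0.43505 − 0.31698) / 0.43505 ≈ 0.27139.
Attributable cases ≈ PN × (exposed cases) = 0.27139 × 1286 ≈ 349.01.

about 349 cases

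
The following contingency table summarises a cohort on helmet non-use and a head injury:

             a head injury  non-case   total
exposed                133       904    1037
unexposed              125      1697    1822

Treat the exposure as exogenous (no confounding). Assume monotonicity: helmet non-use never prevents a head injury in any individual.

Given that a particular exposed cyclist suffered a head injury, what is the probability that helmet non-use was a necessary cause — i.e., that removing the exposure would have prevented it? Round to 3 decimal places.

p₁ = P(outcome | exposed) = 133/1037 = 0.12825
p₀ = P(outcome | unexposed) = 125/1822 = 0.068606
Under exogeneity and monotonicity, PN = (p₁ − p₀)/p₁.
PN = (0.12825 − 0.068606) / 0.12825 ≈ 0.4651

PN ≈ 0.465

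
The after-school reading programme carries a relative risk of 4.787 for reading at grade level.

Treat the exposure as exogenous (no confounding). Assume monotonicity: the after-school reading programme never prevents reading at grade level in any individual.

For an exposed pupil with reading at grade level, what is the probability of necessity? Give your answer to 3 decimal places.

PN ≈ 0.791

Under exogeneity and monotonicity, PN = (RR − 1) / RR = 1 − 1/RR.
PN = (4.787 − 1) / 4.787 = 3.787 / 4.787 ≈ 0.7911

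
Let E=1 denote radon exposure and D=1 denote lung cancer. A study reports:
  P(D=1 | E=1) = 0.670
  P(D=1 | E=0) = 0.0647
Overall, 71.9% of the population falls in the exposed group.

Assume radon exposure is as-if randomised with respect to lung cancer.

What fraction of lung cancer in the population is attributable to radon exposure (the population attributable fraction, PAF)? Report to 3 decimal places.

Let p₁ = 0.67, p₀ = 0.0647.
Overall risk P(Y=1) = π·p₁ + (1−π)·p₀ = 0.719×0.67 + 0.281×0.0647 = 0.49991.
Under exogeneity, PAF = [P(Y=1) − p₀] / P(Y=1).
PAF = (0.49991 − 0.0647) / 0.49991 ≈ 0.8706

PAF ≈ 0.871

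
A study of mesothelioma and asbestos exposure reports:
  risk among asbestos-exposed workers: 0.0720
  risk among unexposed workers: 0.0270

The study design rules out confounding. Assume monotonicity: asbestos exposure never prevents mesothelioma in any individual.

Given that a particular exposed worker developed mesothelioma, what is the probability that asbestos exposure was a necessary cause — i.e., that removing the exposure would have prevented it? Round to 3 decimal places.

PN ≈ 0.625

Let p₁ = 0.072, p₀ = 0.027.
Under exogeneity and monotonicity, PN = (p₁ − p₀) / p₁.
PN = (0.072 − 0.027) / 0.072 = 0.045 / 0.072 ≈ 0.6250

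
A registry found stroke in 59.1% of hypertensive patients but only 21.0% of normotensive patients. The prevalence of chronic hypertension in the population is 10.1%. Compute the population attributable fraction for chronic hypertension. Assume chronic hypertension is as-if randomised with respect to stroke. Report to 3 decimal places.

p₁ = 0.591, p₀ = 0.21.
Overall risk P(Y=1) = π·p₁ + (1−π)·p₀ = 0.101×0.591 + 0.899×0.21 = 0.24848.
Under exogeneity, PAF = [P(Y=1) − p₀] / P(Y=1).
PAF = (0.24848 − 0.21) / 0.24848 ≈ 0.1549

PAF ≈ 0.155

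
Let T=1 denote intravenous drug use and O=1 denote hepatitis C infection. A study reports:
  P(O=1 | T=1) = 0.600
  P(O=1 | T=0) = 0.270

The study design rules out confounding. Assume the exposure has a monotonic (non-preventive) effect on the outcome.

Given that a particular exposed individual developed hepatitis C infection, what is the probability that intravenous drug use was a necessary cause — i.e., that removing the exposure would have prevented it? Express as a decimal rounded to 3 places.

Let p₁ = 0.6, p₀ = 0.27.
Under exogeneity and monotonicity, PN = (p₁ − p₀) / p₁.
PN = (0.6 − 0.27) / 0.6 = 0.33 / 0.6 ≈ 0.5500

PN ≈ 0.550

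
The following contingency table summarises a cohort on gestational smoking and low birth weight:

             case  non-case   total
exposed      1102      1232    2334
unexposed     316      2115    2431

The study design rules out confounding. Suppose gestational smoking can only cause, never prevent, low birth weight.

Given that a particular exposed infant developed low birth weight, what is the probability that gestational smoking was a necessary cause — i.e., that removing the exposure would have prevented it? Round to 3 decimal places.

PN ≈ 0.725

p₁ = P(outcome | exposed) = 1102/2334 = 0.47215
p₀ = P(outcome | unexposed) = 316/2431 = 0.12999
Under exogeneity and monotonicity, PN = (p₁ − p₀) / p₁.
PN = (0.47215 − 0.12999) / 0.47215 = 0.34216 / 0.47215 ≈ 0.7247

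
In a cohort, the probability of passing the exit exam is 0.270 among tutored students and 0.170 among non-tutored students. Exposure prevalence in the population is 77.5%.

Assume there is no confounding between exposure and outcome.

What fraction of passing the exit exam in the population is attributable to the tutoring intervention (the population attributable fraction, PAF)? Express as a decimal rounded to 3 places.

Let p₁ = 0.27, p₀ = 0.17.
Overall risk P(Y=1) = π·p₁ + (1−π)·p₀ = 0.775×0.27 + 0.225×0.17 = 0.2475.
Under exogeneity, PAF = [P(Y=1) − p₀] / P(Y=1).
PAF = (0.2475 − 0.17) / 0.2475 ≈ 0.3131

PAF ≈ 0.313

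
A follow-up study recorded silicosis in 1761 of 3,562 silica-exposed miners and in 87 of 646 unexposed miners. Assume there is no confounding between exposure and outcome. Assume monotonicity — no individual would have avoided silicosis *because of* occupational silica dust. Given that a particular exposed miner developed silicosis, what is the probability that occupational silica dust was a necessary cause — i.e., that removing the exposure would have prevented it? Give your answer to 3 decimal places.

PN ≈ 0.728

p₁ = P(outcome | exposed) = 1761/3562 = 0.49439
p₀ = P(outcome | unexposed) = 87/646 = 0.13467
Under exogeneity and monotonicity, PN = (p₁ − p₀) / p₁.
PN = (0.49439 − 0.13467) / 0.49439 = 0.35971 / 0.49439 ≈ 0.7276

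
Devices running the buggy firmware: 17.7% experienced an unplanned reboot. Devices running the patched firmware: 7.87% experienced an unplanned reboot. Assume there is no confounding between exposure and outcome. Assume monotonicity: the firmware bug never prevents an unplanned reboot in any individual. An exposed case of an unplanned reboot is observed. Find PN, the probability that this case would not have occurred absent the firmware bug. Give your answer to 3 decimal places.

p₁ = 0.177, p₀ = 0.0787.
Under exogeneity and monotonicity, PN = (p₁ − p₀) / p₁.
PN = (0.177 − 0.0787) / 0.177 = 0.0983 / 0.177 ≈ 0.5554

PN ≈ 0.555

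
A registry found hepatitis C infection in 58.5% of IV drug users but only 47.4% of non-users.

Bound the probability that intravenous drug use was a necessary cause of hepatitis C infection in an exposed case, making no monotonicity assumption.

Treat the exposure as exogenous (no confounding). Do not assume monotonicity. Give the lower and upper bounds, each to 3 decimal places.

0.190 ≤ PN ≤ 0.899

p₁ = 0.585, p₀ = 0.474.
Under exogeneity alone the bounds on PN are max{0,(p₁−p₀)/p₁} ≤ PN ≤ min{1,(1−p₀)/p₁}.
  lower = (p₁ − p₀)/p₁ = 0.111 / 0.585 ≈ 0.1897
  upper = min{1, (1 − p₀)/p₁} = 0.526 / 0.585 ≈ 0.8991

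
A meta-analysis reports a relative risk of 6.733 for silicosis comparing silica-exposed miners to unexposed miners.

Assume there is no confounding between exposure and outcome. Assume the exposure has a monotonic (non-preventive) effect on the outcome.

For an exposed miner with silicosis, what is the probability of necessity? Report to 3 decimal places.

PN ≈ 0.851

Under exogeneity and monotonicity, PN = (RR − 1) / RR = 1 − 1/RR.
PN = (6.733 − 1) / 6.733 = 5.733 / 6.733 ≈ 0.8515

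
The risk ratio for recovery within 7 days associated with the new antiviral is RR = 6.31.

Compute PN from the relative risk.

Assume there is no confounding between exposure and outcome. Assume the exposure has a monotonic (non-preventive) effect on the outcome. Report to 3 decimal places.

Under exogeneity and monotonicity, PN = (RR − 1) / RR = 1 − 1/RR.
PN = (6.31 − 1) / 6.31 = 5.31 / 6.31 ≈ 0.8415

PN ≈ 0.842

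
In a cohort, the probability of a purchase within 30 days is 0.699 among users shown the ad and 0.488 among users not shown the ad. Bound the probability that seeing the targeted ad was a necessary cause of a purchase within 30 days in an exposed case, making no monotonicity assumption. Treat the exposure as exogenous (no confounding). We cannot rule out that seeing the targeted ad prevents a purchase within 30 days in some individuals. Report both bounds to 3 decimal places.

Let p₁ = 0.699, p₀ = 0.488.
Under exogeneity alone the bounds on PN are max{0,(p₁−p₀)/p₁} ≤ PN ≤ min{1,(1−p₀)/p₁}.
  lower = (p₁ − p₀)/p₁ = 0.211 / 0.699 ≈ 0.3019
  upper = min{1, (1 − p₀)/p₁} = 0.512 / 0.699 ≈ 0.7325

0.302 ≤ PN ≤ 0.732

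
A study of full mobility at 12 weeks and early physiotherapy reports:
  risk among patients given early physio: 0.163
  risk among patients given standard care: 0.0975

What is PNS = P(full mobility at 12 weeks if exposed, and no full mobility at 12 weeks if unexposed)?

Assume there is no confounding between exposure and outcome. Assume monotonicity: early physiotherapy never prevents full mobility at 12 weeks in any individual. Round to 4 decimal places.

Let p₁ = 0.163, p₀ = 0.0975.
Under exogeneity and monotonicity, PNS = p₁ − p₀.
PNS = 0.163 − 0.0975 = 0.0655

PNS ≈ 0.0655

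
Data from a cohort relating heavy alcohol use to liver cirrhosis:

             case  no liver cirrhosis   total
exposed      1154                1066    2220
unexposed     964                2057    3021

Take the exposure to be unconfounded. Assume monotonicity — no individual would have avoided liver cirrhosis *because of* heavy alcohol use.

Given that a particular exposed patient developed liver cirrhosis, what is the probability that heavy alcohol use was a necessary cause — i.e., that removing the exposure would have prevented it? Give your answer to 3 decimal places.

p₁ = P(outcome | exposed) = 1154/2220 = 0.51982
p₀ = P(outcome | unexposed) = 964/3021 = 0.3191
Under exogeneity and monotonicity, PN = (p₁ − p₀) / p₁.
PN = (0.51982 − 0.3191) / 0.51982 = 0.20072 / 0.51982 ≈ 0.3861

PN ≈ 0.386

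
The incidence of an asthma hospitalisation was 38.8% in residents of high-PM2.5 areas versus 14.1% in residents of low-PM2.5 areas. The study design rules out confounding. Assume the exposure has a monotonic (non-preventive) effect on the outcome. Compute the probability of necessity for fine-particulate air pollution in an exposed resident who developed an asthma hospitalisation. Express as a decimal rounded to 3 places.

p₁ = 0.388, p₀ = 0.141.
Under exogeneity and monotonicity, PN = (p₁ − p₀) / p₁.
PN = (0.388 − 0.141) / 0.388 = 0.247 / 0.388 ≈ 0.6366

PN ≈ 0.637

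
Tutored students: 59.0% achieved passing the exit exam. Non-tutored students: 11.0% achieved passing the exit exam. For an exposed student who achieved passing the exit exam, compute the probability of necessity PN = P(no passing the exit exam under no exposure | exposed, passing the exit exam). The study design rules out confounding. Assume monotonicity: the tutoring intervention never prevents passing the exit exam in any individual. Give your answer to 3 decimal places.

p₁ = 0.59, p₀ = 0.11.
Under exogeneity and monotonicity, PN = (p₁ − p₀) / p₁.
PN = (0.59 − 0.11) / 0.59 = 0.48 / 0.59 ≈ 0.8136

PN ≈ 0.814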